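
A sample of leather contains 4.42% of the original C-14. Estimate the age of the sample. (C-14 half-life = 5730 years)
Age = t½ × log₂(1/ratio) = 25780 years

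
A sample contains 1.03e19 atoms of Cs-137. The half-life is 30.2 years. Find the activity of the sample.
A = λN = 2.364e17 decays/year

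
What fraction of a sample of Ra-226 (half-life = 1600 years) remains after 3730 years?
N/N₀ = (1/2)^(t/t½) = 0.1987 = 19.9%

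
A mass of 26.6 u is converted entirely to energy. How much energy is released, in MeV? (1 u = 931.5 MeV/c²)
E = mc² = 24780 MeV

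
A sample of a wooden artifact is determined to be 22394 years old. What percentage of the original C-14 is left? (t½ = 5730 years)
N/N₀ = (1/2)^(t/t½) = 0.06661 = 6.66%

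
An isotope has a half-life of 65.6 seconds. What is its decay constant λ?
λ = ln(2)/t½ = 0.01057 second⁻¹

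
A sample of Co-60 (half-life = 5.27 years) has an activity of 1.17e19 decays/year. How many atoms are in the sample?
N = A/λ = 8.896e19 atoms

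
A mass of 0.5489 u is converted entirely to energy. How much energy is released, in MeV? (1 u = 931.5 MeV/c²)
E = mc² = 511.3 MeV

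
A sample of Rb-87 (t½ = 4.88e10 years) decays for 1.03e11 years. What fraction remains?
N/N₀ = (1/2)^(t/t½) = 0.2315 = 23.2%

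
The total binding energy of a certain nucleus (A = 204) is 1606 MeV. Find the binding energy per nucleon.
B.E./A = 1606/204 = 7.873 MeV/nucleon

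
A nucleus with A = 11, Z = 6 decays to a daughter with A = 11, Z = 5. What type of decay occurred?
ΔA = 0, ΔZ = -1 ⇒ beta-plus decay (β⁺) or electron capture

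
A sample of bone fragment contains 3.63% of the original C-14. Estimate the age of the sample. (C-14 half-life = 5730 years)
Age = t½ × log₂(1/ratio) = 27410 years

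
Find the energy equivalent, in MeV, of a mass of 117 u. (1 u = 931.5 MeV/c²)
E = mc² = 1.09e5 MeV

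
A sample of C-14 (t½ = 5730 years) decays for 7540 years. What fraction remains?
N/N₀ = (1/2)^(t/t½) = 0.4017 = 40.2%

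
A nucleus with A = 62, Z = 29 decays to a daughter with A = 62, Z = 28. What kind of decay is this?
ΔA = 0, ΔZ = -1 ⇒ beta-plus decay (β⁺) or electron capture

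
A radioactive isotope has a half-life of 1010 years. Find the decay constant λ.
λ = ln(2)/t½ = 6.863e-4 year⁻¹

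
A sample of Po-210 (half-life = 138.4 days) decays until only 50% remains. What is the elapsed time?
t = t½ × log₂(N₀/N) = 138.4 days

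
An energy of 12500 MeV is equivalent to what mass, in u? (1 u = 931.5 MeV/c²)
m = E/c² = 13.42 u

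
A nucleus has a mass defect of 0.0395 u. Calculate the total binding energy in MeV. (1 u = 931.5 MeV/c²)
B.E. = Δm × 931.5 = 36.79 MeV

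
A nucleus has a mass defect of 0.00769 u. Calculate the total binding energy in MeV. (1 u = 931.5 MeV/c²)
B.E. = Δm × 931.5 = 7.163 MeV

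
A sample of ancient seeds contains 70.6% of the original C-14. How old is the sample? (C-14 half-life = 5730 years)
Age = t½ × log₂(1/ratio) = 2878 years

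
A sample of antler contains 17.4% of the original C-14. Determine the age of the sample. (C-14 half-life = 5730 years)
Age = t½ × log₂(1/ratio) = 14460 years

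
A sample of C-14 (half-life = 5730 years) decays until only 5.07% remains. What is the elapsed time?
t = t½ × log₂(N₀/N) = 24650 years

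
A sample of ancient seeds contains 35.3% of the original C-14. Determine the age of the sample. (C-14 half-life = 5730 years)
Age = t½ × log₂(1/ratio) = 8608 years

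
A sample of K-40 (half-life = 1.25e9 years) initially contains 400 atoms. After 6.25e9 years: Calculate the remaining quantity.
N = N₀(1/2)^(t/t½) = 12.5 atoms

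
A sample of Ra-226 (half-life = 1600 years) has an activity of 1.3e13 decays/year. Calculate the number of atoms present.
N = A/λ = 3.001e16 atoms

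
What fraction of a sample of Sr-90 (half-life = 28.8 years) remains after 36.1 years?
N/N₀ = (1/2)^(t/t½) = 0.4194 = 41.9%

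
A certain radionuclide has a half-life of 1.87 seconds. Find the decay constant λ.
λ = ln(2)/t½ = 0.3707 second⁻¹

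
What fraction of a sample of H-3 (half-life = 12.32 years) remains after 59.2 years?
N/N₀ = (1/2)^(t/t½) = 0.03577 = 3.58%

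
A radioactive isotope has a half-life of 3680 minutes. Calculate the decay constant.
λ = ln(2)/t½ = 1.884e-4 minute⁻¹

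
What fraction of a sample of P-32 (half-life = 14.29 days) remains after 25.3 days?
N/N₀ = (1/2)^(t/t½) = 0.2931 = 29.3%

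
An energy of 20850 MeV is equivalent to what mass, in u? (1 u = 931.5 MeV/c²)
m = E/c² = 22.38 u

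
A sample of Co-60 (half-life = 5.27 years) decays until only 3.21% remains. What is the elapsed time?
t = t½ × log₂(N₀/N) = 26.15 years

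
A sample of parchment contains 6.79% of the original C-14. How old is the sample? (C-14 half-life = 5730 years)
Age = t½ × log₂(1/ratio) = 22230 years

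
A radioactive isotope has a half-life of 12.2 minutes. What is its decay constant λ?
λ = ln(2)/t½ = 0.05682 minute⁻¹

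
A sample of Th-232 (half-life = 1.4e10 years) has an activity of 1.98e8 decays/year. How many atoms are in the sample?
N = A/λ = 3.999e18 atoms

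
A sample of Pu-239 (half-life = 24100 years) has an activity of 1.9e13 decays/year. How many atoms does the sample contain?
N = A/λ = 6.606e17 atoms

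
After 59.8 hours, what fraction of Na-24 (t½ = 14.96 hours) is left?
N/N₀ = (1/2)^(t/t½) = 0.06262 = 6.26%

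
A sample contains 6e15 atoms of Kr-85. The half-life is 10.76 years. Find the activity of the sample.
A = λN = 3.865e14 decays/year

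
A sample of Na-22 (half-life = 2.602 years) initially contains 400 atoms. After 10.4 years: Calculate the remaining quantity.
N = N₀(1/2)^(t/t½) = 25.05 atoms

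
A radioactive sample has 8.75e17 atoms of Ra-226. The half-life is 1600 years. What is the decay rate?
A = λN = 3.791e14 decays/year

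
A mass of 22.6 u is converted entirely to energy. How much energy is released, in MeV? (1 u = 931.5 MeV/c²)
E = mc² = 21050 MeV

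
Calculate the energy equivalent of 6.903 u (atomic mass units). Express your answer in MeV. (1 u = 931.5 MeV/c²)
E = mc² = 6430 MeV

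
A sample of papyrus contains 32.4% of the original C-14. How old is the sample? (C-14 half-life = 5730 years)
Age = t½ × log₂(1/ratio) = 9317 years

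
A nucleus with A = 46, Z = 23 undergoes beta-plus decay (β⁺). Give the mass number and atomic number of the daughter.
Daughter: A = 46, Z = 22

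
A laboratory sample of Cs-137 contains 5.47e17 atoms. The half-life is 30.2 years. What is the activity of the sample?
A = λN = 1.255e16 decays/year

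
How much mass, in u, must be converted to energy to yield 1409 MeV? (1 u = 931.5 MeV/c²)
m = E/c² = 1.513 u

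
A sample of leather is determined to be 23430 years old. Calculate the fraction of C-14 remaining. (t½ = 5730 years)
N/N₀ = (1/2)^(t/t½) = 0.05876 = 5.88%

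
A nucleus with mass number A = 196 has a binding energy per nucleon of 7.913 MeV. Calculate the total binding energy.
B.E. = 7.913 × 196 = 1551 MeV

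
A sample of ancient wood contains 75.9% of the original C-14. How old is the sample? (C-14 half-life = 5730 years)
Age = t½ × log₂(1/ratio) = 2280 years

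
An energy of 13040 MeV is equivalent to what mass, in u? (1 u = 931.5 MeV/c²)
m = E/c² = 14 u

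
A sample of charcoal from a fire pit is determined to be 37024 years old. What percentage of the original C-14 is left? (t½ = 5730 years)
N/N₀ = (1/2)^(t/t½) = 0.01135 = 1.13%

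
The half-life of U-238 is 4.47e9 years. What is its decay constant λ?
λ = ln(2)/t½ = 1.551e-10 year⁻¹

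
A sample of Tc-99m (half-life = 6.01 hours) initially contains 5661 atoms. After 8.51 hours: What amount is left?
N = N₀(1/2)^(t/t½) = 2121 atoms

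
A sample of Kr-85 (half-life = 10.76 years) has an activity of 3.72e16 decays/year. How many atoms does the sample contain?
N = A/λ = 5.775e17 atoms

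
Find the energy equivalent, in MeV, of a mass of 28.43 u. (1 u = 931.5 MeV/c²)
E = mc² = 26480 MeV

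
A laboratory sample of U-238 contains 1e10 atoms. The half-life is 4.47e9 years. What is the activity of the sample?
A = λN = 1.551 decays/year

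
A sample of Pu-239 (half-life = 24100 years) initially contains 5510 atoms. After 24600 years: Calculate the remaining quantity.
N = N₀(1/2)^(t/t½) = 2716 atoms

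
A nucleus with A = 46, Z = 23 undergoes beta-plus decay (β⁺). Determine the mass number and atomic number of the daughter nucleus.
Daughter: A = 46, Z = 22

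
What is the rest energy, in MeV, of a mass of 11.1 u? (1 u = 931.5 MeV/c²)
E = mc² = 10340 MeV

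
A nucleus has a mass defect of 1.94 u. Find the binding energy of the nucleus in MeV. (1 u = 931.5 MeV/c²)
B.E. = Δm × 931.5 = 1807 MeV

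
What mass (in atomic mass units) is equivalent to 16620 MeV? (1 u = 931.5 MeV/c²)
m = E/c² = 17.84 u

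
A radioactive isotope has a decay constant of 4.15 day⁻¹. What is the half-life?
t½ = ln(2)/λ = 0.167 days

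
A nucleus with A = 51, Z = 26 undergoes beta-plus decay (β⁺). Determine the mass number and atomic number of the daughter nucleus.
Daughter: A = 51, Z = 25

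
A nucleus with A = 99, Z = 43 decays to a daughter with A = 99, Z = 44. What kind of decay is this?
ΔA = 0, ΔZ = +1 ⇒ beta-minus decay (β⁻)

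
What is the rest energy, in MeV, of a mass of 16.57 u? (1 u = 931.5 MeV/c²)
E = mc² = 15430 MeV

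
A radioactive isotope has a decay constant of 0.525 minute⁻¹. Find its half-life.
t½ = ln(2)/λ = 1.32 minutes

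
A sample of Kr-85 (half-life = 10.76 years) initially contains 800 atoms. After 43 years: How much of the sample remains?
N = N₀(1/2)^(t/t½) = 50.13 atoms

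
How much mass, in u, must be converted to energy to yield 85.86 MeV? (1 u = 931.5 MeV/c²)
m = E/c² = 0.09217 u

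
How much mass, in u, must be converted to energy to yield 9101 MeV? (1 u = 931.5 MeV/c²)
m = E/c² = 9.77 u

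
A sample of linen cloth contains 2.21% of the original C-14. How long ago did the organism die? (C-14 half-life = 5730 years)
Age = t½ × log₂(1/ratio) = 31510 years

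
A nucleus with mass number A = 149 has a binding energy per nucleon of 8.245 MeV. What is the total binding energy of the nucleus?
B.E. = 8.245 × 149 = 1229 MeV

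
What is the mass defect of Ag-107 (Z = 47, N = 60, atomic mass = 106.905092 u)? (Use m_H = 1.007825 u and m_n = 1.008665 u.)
Δm = Z·m_H + N·m_n − M = 0.9826 u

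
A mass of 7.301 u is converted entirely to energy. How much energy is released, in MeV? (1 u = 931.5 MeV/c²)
E = mc² = 6801 MeV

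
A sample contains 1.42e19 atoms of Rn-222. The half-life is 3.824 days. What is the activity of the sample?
A = λN = 2.574e18 decays/day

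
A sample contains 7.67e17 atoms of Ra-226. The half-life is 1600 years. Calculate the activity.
A = λN = 3.323e14 decays/year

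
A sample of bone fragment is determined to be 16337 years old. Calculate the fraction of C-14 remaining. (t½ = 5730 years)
N/N₀ = (1/2)^(t/t½) = 0.1386 = 13.9%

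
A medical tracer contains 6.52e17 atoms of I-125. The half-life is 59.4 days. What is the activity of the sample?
A = λN = 7.608e15 decays/day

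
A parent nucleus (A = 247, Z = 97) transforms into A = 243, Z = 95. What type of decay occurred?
ΔA = -4, ΔZ = -2 ⇒ alpha decay (α)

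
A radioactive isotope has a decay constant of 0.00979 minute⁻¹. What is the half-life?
t½ = ln(2)/λ = 70.8 minutes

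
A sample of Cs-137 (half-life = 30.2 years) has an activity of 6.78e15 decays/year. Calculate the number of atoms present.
N = A/λ = 2.954e17 atoms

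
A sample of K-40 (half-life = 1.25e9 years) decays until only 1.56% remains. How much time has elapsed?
t = t½ × log₂(N₀/N) = 7.503e9 years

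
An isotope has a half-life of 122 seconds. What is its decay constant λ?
λ = ln(2)/t½ = 0.005682 second⁻¹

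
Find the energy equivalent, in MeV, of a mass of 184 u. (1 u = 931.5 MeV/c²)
E = mc² = 1.714e5 MeV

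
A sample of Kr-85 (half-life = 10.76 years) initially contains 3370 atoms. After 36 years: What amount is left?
N = N₀(1/2)^(t/t½) = 331.5 atoms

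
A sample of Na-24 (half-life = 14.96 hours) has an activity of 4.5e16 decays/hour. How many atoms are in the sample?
N = A/λ = 9.712e17 atoms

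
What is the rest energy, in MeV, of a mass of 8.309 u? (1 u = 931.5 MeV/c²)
E = mc² = 7740 MeV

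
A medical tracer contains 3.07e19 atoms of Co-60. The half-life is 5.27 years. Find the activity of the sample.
A = λN = 4.038e18 decays/year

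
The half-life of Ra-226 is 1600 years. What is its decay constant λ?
λ = ln(2)/t½ = 4.332e-4 year⁻¹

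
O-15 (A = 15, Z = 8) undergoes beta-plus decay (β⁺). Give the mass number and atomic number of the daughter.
Daughter: A = 15, Z = 7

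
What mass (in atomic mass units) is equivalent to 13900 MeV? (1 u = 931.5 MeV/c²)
m = E/c² = 14.92 u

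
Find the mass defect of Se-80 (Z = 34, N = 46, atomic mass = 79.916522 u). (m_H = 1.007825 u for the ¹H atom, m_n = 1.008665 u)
Δm = Z·m_H + N·m_n − M = 0.7481 u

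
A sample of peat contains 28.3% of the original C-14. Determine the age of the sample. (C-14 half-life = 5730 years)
Age = t½ × log₂(1/ratio) = 10440 years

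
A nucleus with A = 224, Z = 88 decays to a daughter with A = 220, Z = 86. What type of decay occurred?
ΔA = -4, ΔZ = -2 ⇒ alpha decay (α)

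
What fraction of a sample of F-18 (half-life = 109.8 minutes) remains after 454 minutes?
N/N₀ = (1/2)^(t/t½) = 0.05693 = 5.69%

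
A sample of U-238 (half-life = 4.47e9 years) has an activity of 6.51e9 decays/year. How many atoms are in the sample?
N = A/λ = 4.198e19 atoms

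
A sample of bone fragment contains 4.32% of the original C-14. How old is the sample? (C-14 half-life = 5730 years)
Age = t½ × log₂(1/ratio) = 25970 years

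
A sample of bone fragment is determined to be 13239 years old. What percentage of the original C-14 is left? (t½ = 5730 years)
N/N₀ = (1/2)^(t/t½) = 0.2016 = 20.2%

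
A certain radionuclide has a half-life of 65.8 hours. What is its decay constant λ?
λ = ln(2)/t½ = 0.01053 hour⁻¹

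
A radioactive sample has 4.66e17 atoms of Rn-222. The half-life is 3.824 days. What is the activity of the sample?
A = λN = 8.447e16 decays/day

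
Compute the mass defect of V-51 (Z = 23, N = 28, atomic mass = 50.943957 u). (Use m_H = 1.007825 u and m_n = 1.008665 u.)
Δm = Z·m_H + N·m_n − M = 0.4786 u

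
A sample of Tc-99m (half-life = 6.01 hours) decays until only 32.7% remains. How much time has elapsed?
t = t½ × log₂(N₀/N) = 9.692 hours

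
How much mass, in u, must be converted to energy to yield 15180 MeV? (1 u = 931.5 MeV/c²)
m = E/c² = 16.3 u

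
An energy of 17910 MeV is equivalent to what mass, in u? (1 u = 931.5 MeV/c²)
m = E/c² = 19.23 u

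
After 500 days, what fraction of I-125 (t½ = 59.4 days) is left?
N/N₀ = (1/2)^(t/t½) = 0.002925 = 0.292%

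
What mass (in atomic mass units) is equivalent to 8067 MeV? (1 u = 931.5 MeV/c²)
m = E/c² = 8.66 u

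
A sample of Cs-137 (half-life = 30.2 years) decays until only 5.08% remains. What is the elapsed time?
t = t½ × log₂(N₀/N) = 129.8 years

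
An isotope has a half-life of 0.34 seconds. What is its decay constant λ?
λ = ln(2)/t½ = 2.039 second⁻¹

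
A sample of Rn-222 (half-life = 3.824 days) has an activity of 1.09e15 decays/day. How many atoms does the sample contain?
N = A/λ = 6.013e15 atoms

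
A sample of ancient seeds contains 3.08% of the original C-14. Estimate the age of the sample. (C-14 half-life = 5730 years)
Age = t½ × log₂(1/ratio) = 28770 years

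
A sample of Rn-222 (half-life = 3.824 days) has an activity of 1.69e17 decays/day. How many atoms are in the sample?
N = A/λ = 9.324e17 atoms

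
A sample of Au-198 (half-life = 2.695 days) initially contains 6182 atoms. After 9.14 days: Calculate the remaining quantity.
N = N₀(1/2)^(t/t½) = 589.1 atoms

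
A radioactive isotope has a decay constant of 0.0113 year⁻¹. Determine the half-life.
t½ = ln(2)/λ = 61.34 years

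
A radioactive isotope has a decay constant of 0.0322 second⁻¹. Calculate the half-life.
t½ = ln(2)/λ = 21.53 seconds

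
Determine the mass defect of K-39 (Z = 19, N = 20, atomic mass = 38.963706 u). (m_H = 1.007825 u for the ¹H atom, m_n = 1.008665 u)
Δm = Z·m_H + N·m_n − M = 0.3583 u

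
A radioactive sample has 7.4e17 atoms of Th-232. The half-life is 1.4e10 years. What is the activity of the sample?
A = λN = 3.664e7 decays/year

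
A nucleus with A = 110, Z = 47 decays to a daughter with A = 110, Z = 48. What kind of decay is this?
ΔA = 0, ΔZ = +1 ⇒ beta-minus decay (β⁻)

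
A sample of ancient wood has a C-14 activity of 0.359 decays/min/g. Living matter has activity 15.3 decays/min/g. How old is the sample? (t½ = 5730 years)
Age = t½ × log₂(A₀/A) = 31020 years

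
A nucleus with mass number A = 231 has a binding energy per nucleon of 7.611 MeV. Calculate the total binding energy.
B.E. = 7.611 × 231 = 1758 MeV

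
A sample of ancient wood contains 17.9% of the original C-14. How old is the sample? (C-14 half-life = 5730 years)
Age = t½ × log₂(1/ratio) = 14220 years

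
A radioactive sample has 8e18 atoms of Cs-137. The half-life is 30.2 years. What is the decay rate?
A = λN = 1.836e17 decays/year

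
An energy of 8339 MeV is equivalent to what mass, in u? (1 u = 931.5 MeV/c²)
m = E/c² = 8.952 u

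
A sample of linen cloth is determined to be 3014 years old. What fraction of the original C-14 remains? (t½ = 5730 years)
N/N₀ = (1/2)^(t/t½) = 0.6945 = 69.4%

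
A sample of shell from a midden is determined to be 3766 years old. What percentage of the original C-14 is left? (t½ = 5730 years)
N/N₀ = (1/2)^(t/t½) = 0.6341 = 63.4%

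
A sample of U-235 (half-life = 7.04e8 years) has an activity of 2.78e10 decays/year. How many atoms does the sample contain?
N = A/λ = 2.824e19 atoms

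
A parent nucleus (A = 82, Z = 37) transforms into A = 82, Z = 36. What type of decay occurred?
ΔA = 0, ΔZ = -1 ⇒ beta-plus decay (β⁺) or electron capture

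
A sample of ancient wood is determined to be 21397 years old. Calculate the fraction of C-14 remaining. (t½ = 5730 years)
N/N₀ = (1/2)^(t/t½) = 0.07514 = 7.51%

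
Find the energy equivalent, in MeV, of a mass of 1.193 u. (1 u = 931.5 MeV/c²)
E = mc² = 1111 MeV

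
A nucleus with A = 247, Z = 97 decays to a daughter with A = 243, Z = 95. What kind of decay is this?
ΔA = -4, ΔZ = -2 ⇒ alpha decay (α)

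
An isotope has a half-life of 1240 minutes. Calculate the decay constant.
λ = ln(2)/t½ = 5.59e-4 minute⁻¹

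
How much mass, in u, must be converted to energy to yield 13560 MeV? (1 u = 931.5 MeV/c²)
m = E/c² = 14.56 u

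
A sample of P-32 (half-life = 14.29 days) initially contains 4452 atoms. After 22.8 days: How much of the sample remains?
N = N₀(1/2)^(t/t½) = 1473 atoms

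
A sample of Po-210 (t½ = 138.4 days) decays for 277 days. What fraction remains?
N/N₀ = (1/2)^(t/t½) = 0.2497 = 25%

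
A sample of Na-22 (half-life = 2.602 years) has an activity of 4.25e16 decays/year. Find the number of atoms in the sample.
N = A/λ = 1.595e17 atoms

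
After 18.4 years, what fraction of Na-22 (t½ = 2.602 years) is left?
N/N₀ = (1/2)^(t/t½) = 0.007435 = 0.743%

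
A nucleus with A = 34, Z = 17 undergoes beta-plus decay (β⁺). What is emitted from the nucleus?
β⁺: positron (e⁺) + neutrino (νₑ)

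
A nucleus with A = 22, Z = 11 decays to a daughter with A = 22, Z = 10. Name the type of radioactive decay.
ΔA = 0, ΔZ = -1 ⇒ beta-plus decay (β⁺) or electron capture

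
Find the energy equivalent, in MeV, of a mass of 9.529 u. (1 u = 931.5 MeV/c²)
E = mc² = 8876 MeV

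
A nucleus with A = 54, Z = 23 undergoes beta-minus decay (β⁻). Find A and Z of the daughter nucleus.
Daughter: A = 54, Z = 24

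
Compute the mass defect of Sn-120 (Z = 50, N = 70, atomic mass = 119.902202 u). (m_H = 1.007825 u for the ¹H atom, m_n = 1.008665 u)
Δm = Z·m_H + N·m_n − M = 1.096 u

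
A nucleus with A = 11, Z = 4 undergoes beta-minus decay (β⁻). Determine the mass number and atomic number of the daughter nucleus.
Daughter: A = 11, Z = 5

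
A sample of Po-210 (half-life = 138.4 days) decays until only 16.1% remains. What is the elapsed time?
t = t½ × log₂(N₀/N) = 364.7 days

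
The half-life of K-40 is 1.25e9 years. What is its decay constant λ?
λ = ln(2)/t½ = 5.545e-10 year⁻¹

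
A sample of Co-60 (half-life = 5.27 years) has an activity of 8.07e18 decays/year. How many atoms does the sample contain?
N = A/λ = 6.136e19 atoms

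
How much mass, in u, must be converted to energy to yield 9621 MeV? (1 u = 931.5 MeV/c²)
m = E/c² = 10.33 u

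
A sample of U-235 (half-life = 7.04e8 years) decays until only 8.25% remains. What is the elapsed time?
t = t½ × log₂(N₀/N) = 2.534e9 years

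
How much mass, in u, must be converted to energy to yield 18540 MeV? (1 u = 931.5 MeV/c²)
m = E/c² = 19.9 u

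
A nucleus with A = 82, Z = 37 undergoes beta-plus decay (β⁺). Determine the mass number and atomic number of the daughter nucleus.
Daughter: A = 82, Z = 36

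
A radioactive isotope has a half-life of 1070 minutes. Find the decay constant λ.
λ = ln(2)/t½ = 6.478e-4 minute⁻¹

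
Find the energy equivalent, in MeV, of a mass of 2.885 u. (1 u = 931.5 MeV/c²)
E = mc² = 2687 MeV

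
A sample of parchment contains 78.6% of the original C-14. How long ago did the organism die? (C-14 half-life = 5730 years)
Age = t½ × log₂(1/ratio) = 1991 years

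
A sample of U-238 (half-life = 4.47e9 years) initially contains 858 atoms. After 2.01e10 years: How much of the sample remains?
N = N₀(1/2)^(t/t½) = 38.01 atoms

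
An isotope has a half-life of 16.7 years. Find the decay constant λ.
λ = ln(2)/t½ = 0.04151 year⁻¹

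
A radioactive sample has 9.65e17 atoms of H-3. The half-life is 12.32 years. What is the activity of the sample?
A = λN = 5.429e16 decays/year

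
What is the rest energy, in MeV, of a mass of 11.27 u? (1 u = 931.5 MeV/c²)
E = mc² = 10500 MeV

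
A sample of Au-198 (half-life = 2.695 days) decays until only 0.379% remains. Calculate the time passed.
t = t½ × log₂(N₀/N) = 21.68 days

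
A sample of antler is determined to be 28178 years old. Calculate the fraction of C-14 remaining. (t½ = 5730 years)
N/N₀ = (1/2)^(t/t½) = 0.03309 = 3.31%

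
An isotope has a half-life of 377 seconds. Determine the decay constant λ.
λ = ln(2)/t½ = 0.001839 second⁻¹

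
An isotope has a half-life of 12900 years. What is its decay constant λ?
λ = ln(2)/t½ = 5.373e-5 year⁻¹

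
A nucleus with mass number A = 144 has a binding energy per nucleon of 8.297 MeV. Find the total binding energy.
B.E. = 8.297 × 144 = 1195 MeV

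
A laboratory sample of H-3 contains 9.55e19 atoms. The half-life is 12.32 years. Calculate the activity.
A = λN = 5.373e18 decays/year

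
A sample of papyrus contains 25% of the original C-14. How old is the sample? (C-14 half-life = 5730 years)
Age = t½ × log₂(1/ratio) = 11460 years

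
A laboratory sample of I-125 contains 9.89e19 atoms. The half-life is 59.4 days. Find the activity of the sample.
A = λN = 1.154e18 decays/day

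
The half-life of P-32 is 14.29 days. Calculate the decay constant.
λ = ln(2)/t½ = 0.04851 day⁻¹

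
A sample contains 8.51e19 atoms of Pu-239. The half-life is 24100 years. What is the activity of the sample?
A = λN = 2.448e15 decays/year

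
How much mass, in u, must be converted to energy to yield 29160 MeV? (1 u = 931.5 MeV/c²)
m = E/c² = 31.3 u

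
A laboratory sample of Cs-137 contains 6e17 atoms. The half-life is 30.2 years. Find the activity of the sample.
A = λN = 1.377e16 decays/year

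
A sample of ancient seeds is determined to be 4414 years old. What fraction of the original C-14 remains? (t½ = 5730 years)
N/N₀ = (1/2)^(t/t½) = 0.5863 = 58.6%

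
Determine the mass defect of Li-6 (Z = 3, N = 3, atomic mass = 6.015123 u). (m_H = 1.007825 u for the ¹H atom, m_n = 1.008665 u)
Δm = Z·m_H + N·m_n − M = 0.03435 u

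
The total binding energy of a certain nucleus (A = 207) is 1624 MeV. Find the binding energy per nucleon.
B.E./A = 1624/207 = 7.845 MeV/nucleon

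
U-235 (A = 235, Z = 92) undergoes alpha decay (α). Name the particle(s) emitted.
α particle = ⁴₂He (2 protons + 2 neutrons)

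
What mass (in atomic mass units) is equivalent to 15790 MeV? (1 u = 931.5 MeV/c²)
m = E/c² = 16.95 u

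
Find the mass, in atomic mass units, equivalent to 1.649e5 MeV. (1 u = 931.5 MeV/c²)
m = E/c² = 177 u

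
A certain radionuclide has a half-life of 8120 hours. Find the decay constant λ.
λ = ln(2)/t½ = 8.536e-5 hour⁻¹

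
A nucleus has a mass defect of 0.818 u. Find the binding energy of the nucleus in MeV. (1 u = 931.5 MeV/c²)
B.E. = Δm × 931.5 = 762 MeV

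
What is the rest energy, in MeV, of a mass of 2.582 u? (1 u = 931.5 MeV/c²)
E = mc² = 2405 MeV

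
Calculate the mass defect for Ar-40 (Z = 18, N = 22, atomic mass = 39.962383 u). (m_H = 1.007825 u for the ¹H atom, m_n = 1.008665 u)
Δm = Z·m_H + N·m_n − M = 0.3691 u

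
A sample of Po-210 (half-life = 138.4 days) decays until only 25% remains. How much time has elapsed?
t = t½ × log₂(N₀/N) = 276.8 days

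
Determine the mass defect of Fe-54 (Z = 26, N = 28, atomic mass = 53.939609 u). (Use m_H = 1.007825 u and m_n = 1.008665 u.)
Δm = Z·m_H + N·m_n − M = 0.5065 u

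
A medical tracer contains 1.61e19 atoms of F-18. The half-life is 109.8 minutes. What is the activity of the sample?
A = λN = 1.016e17 decays/minute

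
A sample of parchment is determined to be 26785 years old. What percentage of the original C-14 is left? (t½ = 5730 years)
N/N₀ = (1/2)^(t/t½) = 0.03916 = 3.92%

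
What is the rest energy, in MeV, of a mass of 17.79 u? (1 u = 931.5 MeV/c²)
E = mc² = 16570 MeV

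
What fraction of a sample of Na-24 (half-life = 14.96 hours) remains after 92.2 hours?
N/N₀ = (1/2)^(t/t½) = 0.01395 = 1.4%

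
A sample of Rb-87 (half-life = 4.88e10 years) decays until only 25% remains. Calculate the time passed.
t = t½ × log₂(N₀/N) = 9.76e10 years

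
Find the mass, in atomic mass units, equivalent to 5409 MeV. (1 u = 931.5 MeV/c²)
m = E/c² = 5.807 u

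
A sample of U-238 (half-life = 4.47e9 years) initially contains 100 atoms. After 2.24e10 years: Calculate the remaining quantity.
N = N₀(1/2)^(t/t½) = 3.101 atoms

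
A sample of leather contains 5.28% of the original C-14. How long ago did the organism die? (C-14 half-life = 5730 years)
Age = t½ × log₂(1/ratio) = 24310 years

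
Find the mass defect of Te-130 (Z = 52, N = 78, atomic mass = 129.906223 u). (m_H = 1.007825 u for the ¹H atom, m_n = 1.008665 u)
Δm = Z·m_H + N·m_n − M = 1.177 u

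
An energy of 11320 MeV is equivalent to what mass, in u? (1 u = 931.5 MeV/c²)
m = E/c² = 12.15 u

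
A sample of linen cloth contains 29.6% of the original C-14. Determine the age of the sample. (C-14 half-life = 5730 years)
Age = t½ × log₂(1/ratio) = 10060 years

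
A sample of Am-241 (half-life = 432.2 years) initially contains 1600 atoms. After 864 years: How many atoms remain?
N = N₀(1/2)^(t/t½) = 400.3 atoms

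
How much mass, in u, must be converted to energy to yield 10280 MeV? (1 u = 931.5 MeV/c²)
m = E/c² = 11.04 u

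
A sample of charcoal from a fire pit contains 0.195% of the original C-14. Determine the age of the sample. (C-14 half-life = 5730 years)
Age = t½ × log₂(1/ratio) = 51580 years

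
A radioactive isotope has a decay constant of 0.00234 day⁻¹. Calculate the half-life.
t½ = ln(2)/λ = 296.2 days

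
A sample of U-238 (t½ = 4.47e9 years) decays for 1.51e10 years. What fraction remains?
N/N₀ = (1/2)^(t/t½) = 0.09618 = 9.62%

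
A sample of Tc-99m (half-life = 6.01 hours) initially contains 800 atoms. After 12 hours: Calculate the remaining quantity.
N = N₀(1/2)^(t/t½) = 200.5 atoms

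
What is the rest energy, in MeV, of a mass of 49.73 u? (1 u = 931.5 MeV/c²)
E = mc² = 46320 MeV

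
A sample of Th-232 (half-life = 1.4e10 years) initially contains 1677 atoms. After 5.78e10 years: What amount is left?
N = N₀(1/2)^(t/t½) = 95.88 atoms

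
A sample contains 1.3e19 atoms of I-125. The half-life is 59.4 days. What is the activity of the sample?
A = λN = 1.517e17 decays/day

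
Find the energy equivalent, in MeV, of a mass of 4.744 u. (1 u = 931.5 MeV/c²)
E = mc² = 4419 MeV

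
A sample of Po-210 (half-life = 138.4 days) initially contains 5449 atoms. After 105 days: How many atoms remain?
N = N₀(1/2)^(t/t½) = 3221 atoms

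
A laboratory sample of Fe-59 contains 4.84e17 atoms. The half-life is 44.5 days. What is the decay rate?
A = λN = 7.539e15 decays/day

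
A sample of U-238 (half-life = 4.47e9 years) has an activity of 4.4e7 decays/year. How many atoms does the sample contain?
N = A/λ = 2.837e17 atoms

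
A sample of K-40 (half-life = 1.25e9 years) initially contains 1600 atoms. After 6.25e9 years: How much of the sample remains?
N = N₀(1/2)^(t/t½) = 50 atoms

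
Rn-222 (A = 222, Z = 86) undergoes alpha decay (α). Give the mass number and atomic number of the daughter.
Daughter: A = 218, Z = 84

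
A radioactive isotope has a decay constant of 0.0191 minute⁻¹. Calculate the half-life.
t½ = ln(2)/λ = 36.29 minutes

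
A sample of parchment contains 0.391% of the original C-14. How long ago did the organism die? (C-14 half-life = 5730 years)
Age = t½ × log₂(1/ratio) = 45830 years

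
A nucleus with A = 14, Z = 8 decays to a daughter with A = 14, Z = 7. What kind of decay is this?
ΔA = 0, ΔZ = -1 ⇒ beta-plus decay (β⁺) or electron capture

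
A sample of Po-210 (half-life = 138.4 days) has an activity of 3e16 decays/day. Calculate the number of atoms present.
N = A/λ = 5.99e18 atoms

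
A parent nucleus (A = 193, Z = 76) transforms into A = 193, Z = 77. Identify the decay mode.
ΔA = 0, ΔZ = +1 ⇒ beta-minus decay (β⁻)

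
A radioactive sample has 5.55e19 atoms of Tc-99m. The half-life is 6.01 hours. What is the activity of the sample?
A = λN = 6.401e18 decays/hour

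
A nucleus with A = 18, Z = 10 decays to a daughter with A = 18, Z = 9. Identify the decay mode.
ΔA = 0, ΔZ = -1 ⇒ beta-plus decay (β⁺) or electron capture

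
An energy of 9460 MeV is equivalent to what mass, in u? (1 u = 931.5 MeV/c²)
m = E/c² = 10.16 u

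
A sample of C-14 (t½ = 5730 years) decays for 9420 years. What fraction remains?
N/N₀ = (1/2)^(t/t½) = 0.32 = 32%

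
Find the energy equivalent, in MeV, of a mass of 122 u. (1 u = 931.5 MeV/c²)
E = mc² = 1.136e5 MeV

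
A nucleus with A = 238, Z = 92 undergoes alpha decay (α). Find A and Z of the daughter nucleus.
Daughter: A = 234, Z = 90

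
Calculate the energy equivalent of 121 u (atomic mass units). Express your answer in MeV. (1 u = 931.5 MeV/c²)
E = mc² = 1.127e5 MeV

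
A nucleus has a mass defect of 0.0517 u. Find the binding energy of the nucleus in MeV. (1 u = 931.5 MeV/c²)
B.E. = Δm × 931.5 = 48.16 MeV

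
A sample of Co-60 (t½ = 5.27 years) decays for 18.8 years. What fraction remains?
N/N₀ = (1/2)^(t/t½) = 0.08436 = 8.44%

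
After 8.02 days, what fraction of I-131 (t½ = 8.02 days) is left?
N/N₀ = (1/2)^(t/t½) = 0.5 = 50%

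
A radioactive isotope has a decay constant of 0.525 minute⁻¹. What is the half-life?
t½ = ln(2)/λ = 1.32 minutes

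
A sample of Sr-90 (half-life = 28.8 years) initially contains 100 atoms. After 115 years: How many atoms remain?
N = N₀(1/2)^(t/t½) = 6.28 atoms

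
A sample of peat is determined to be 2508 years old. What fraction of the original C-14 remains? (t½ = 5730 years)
N/N₀ = (1/2)^(t/t½) = 0.7383 = 73.8%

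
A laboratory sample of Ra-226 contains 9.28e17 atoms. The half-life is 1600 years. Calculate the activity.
A = λN = 4.02e14 decays/year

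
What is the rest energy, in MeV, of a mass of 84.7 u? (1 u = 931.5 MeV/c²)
E = mc² = 78900 MeV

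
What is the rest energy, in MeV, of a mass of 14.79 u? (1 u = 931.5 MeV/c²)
E = mc² = 13780 MeV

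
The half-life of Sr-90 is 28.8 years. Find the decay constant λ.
λ = ln(2)/t½ = 0.02407 year⁻¹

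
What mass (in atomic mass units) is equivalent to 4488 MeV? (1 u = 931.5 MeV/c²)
m = E/c² = 4.818 u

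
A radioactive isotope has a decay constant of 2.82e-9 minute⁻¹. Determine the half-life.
t½ = ln(2)/λ = 2.458e8 minutes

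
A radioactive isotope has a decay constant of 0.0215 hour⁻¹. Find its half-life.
t½ = ln(2)/λ = 32.24 hours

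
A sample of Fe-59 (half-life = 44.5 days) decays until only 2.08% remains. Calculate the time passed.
t = t½ × log₂(N₀/N) = 248.6 days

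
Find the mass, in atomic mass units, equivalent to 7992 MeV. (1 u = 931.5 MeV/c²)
m = E/c² = 8.58 u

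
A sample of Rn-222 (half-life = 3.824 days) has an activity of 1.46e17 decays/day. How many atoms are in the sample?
N = A/λ = 8.055e17 atoms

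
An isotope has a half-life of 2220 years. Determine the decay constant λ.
λ = ln(2)/t½ = 3.122e-4 year⁻¹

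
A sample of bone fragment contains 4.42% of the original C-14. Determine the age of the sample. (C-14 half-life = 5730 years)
Age = t½ × log₂(1/ratio) = 25780 years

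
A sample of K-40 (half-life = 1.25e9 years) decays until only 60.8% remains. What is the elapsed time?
t = t½ × log₂(N₀/N) = 8.973e8 years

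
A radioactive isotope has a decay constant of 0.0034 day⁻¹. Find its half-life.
t½ = ln(2)/λ = 203.9 days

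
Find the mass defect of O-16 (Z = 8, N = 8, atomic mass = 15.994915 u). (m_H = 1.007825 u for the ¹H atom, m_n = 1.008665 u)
Δm = Z·m_H + N·m_n − M = 0.137 u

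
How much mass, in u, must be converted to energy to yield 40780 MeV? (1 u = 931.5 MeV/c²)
m = E/c² = 43.78 u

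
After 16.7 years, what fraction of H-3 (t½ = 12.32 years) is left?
N/N₀ = (1/2)^(t/t½) = 0.3908 = 39.1%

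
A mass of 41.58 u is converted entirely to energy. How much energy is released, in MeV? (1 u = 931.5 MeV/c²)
E = mc² = 38730 MeV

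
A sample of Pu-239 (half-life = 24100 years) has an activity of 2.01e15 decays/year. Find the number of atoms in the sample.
N = A/λ = 6.989e19 atoms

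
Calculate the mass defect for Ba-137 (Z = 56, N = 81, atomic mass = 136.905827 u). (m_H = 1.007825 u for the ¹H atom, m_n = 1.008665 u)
Δm = Z·m_H + N·m_n − M = 1.234 u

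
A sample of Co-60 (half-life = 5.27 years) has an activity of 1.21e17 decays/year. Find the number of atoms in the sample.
N = A/λ = 9.2e17 atoms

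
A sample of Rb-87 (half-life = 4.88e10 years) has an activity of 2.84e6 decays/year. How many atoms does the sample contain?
N = A/λ = 1.999e17 atoms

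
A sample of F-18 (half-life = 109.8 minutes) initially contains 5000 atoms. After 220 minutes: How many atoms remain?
N = N₀(1/2)^(t/t½) = 1247 atoms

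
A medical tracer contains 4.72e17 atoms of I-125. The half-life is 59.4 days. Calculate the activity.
A = λN = 5.508e15 decays/day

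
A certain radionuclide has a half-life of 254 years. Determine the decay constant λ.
λ = ln(2)/t½ = 0.002729 year⁻¹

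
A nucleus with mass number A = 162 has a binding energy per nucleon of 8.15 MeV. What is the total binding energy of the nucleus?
B.E. = 8.15 × 162 = 1320 MeV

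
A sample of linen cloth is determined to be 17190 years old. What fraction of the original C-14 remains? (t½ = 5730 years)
N/N₀ = (1/2)^(t/t½) = 0.125 = 12.5%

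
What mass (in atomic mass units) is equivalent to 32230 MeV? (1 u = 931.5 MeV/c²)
m = E/c² = 34.6 u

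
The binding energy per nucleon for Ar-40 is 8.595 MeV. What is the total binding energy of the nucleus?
B.E. = 8.595 × 40 = 343.8 MeV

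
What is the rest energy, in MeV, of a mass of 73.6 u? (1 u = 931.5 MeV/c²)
E = mc² = 68560 MeV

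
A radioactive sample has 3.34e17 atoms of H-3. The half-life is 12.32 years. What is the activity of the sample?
A = λN = 1.879e16 decays/year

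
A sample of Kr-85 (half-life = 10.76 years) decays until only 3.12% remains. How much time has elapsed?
t = t½ × log₂(N₀/N) = 53.82 years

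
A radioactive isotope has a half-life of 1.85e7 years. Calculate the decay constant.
λ = ln(2)/t½ = 3.747e-8 year⁻¹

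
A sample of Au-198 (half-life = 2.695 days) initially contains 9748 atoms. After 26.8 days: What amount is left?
N = N₀(1/2)^(t/t½) = 9.894 atoms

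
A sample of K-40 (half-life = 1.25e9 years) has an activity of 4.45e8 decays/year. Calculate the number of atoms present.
N = A/λ = 8.025e17 atoms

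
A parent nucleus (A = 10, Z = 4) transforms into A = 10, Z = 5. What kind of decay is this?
ΔA = 0, ΔZ = +1 ⇒ beta-minus decay (β⁻)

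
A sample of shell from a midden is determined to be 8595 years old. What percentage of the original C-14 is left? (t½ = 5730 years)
N/N₀ = (1/2)^(t/t½) = 0.3536 = 35.4%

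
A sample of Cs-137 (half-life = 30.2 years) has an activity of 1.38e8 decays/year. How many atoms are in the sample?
N = A/λ = 6.013e9 atoms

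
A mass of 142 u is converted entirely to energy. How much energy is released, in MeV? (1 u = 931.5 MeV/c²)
E = mc² = 1.323e5 MeV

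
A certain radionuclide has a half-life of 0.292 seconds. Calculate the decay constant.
λ = ln(2)/t½ = 2.374 second⁻¹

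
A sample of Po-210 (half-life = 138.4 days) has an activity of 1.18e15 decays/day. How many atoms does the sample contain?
N = A/λ = 2.356e17 atoms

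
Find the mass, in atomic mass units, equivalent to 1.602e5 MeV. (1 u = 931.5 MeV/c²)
m = E/c² = 172 u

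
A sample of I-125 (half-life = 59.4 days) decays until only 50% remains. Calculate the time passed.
t = t½ × log₂(N₀/N) = 59.4 days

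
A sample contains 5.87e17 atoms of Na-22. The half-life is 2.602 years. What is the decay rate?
A = λN = 1.564e17 decays/year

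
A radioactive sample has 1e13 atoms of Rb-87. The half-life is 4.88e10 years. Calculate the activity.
A = λN = 142 decays/year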